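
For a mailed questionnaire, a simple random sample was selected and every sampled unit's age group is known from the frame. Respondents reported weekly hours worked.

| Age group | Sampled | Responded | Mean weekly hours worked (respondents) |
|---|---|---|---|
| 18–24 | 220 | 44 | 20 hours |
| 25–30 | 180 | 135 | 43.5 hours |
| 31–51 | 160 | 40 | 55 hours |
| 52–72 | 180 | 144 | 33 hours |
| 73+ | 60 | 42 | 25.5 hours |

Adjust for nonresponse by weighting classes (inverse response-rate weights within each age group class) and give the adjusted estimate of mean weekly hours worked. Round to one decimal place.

35.6

Class response rates: 18–24 44/220 = 20%, 25–30 135/180 = 75%, 31–51 40/160 = 25%, 52–72 144/180 = 80%, 73+ 42/60 = 70%.
With weight = n_sampled/n_responded per class, the weighted class total is n_sampled:
  18–24: 220 × 20 = 4400
  25–30: 180 × 43.5 = 7830
  31–51: 160 × 55 = 8800
  52–72: 180 × 33 = 5940
  73+: 60 × 25.5 = 1530
Adjusted estimate = 28,500 / 800 = 35.625 → 35.6.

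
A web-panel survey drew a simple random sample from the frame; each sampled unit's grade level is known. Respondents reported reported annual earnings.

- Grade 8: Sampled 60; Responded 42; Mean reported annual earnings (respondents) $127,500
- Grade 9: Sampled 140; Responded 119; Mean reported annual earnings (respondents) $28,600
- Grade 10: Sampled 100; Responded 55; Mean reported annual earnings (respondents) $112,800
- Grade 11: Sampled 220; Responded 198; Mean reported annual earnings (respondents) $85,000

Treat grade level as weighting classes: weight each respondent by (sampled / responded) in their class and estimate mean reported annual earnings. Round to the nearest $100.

Response rates by class: Grade 8 42/60 = 70%, Grade 9 119/140 = 85%, Grade 10 55/100 = 55%, Grade 11 198/220 = 90%.
With weight = n_sampled/n_responded per class, the weighted class total is n_sampled:
  Grade 8: 60 × 127,500 = 7,650,000
  Grade 9: 140 × 28,600 = 4,004,000
  Grade 10: 100 × 112,800 = 11,280,000
  Grade 11: 220 × 85,000 = 18,700,000
Adjusted estimate = 41,634,000 / 520 = 80065.4 → $80,100.

$80,100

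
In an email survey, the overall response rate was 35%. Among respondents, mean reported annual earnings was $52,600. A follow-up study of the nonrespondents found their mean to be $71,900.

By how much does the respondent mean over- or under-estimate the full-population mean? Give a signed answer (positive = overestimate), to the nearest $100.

Nonresponse fraction = 1 − 0.35 = 0.65.
Bias = (nonresponse fraction) × (respondent mean − nonrespondent mean)
     = 0.65 × (52,600 − 71,900) = 0.65 × -19,300 = -12,545.

-$12,500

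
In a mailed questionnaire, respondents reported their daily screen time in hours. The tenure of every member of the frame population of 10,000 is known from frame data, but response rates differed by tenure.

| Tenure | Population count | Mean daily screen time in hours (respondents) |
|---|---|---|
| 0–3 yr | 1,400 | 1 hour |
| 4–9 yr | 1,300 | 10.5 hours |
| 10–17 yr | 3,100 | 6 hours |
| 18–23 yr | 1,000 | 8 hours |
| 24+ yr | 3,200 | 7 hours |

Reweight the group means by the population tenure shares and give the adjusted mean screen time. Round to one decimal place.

6.4

Post-stratification weights by population share, not respondent share:
  0–3 yr: (1,400/10,000) × 1 = 0.14
  4–9 yr: (1,300/10,000) × 10.5 = 1.365
  10–17 yr: (3,100/10,000) × 6 = 1.86
  18–23 yr: (1,000/10,000) × 8 = 0.8
  24+ yr: (3,200/10,000) × 7 = 2.24
Post-stratified estimate = 6.405 → 6.4.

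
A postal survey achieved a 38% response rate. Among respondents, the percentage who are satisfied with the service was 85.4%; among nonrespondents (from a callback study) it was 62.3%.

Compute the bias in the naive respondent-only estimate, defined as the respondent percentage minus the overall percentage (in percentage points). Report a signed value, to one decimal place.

+14.3 percentage points

Nonresponse fraction = 1 − 0.38 = 0.62.
Bias = (nonresponse fraction) × (respondent percentage − nonrespondent percentage)
     = 0.62 × (85.4 − 62.3) = 0.62 × 23.1 = 14.322.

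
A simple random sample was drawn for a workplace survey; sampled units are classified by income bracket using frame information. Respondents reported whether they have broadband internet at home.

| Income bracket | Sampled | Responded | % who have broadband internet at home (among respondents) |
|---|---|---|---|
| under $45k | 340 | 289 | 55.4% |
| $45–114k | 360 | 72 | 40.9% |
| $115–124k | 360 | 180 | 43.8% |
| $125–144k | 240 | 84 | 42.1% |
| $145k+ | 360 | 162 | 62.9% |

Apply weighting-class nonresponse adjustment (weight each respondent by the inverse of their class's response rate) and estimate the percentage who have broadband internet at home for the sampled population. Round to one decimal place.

Response rates by class: under $45k 289/340 = 85%, $45–114k 72/360 = 20%, $115–124k 180/360 = 50%, $125–144k 84/240 = 35%, $145k+ 162/360 = 45%.
Weighting each respondent by the inverse class response rate inflates each class back to its sampled size, so the class weight is n_sampled:
  under $45k: 340 × 55.4 = 18,836
  $45–114k: 360 × 40.9 = 14,724
  $115–124k: 360 × 43.8 = 15768
  $125–144k: 240 × 42.1 = 10,104
  $145k+: 360 × 62.9 = 22,644
Adjusted estimate = 82,076 / 1,660 = 49.4434 → 49.4%.

49.4%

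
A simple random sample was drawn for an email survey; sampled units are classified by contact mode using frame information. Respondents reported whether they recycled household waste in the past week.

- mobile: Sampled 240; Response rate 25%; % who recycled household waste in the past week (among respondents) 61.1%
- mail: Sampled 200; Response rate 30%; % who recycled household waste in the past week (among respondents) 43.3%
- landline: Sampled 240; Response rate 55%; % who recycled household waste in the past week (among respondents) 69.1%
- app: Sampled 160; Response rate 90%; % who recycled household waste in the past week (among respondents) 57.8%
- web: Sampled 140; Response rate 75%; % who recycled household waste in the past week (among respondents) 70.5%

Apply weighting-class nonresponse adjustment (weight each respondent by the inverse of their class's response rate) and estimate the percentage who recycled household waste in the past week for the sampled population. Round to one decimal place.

60.2%

Weighting each respondent by the inverse class response rate inflates each class back to its sampled size, so the class weight is n_sampled:
  mobile: 240 × 61.1 = 14,664
  mail: 200 × 43.3 = 8660
  landline: 240 × 69.1 = 16,584
  app: 160 × 57.8 = 9248
  web: 140 × 70.5 = 9870
Adjusted estimate = 59,026 / 980 = 60.2306 → 60.2%.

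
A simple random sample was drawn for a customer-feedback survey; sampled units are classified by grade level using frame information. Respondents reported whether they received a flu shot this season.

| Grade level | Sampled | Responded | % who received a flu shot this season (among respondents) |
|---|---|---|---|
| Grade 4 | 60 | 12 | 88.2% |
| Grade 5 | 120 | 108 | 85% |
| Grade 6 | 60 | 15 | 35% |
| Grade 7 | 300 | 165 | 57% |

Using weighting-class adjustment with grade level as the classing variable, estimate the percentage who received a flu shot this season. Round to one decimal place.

64.2%

Class response rates: Grade 4 12/60 = 20%, Grade 5 108/120 = 90%, Grade 6 15/60 = 25%, Grade 7 165/300 = 55%.
With weight = n_sampled/n_responded per class, the weighted class total is n_sampled:
  Grade 4: 60 × 88.2 = 5292
  Grade 5: 120 × 85 = 10,200
  Grade 6: 60 × 35 = 2100
  Grade 7: 300 × 57 = 17,100
Adjusted estimate = 34,692 / 540 = 64.2444 → 64.2%.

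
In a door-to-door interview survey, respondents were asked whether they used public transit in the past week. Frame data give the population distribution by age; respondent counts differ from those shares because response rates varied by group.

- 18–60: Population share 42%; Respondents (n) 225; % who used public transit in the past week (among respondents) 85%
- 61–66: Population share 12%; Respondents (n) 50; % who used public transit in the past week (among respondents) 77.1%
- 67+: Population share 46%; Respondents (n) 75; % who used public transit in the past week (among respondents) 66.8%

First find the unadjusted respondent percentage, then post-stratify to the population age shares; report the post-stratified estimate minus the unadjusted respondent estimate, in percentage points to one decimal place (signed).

Unadjusted (pooled respondent) estimate weights by respondent counts:
  (225/350)×85 + (50/350)×77.1 + (75/350)×66.8 = 79.9714%
Post-stratified estimate weights by population shares:
  0.42×85 + 0.12×77.1 + 0.46×66.8 = 75.68%
Difference = 75.68 − 79.9714 = -4.2914 pp.

-4.3 percentage points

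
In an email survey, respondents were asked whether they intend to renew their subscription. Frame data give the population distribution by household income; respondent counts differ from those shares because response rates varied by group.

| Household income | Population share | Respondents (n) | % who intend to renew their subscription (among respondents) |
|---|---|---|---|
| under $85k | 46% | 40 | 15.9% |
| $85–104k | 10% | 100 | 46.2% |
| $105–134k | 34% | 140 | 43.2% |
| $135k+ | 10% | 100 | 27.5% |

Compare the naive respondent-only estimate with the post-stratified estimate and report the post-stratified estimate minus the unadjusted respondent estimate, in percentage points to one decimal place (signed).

-7.6 percentage points

Naive respondent-only estimate (weights = respondent counts):
  (40/380)×15.9 + (100/380)×46.2 + (140/380)×43.2 + (100/380)×27.5 = 36.9842%
Reweighting by population household income shares:
  0.46×15.9 + 0.1×46.2 + 0.34×43.2 + 0.1×27.5 = 29.372%
Difference = 29.372 − 36.9842 = -7.6122 pp.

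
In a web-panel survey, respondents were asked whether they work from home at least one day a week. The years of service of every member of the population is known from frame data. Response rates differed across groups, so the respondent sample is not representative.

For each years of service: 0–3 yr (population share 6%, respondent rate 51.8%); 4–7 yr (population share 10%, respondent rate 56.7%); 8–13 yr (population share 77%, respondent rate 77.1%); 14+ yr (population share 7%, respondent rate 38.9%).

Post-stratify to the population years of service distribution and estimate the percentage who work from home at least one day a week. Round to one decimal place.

70.9%

Reweight to the known years of service distribution:
  0–3 yr: 0.06 × 51.8 = 3.108
  4–7 yr: 0.1 × 56.7 = 5.67
  8–13 yr: 0.77 × 77.1 = 59.367
  14+ yr: 0.07 × 38.9 = 2.723
Post-stratified estimate = 70.868 → 70.9%.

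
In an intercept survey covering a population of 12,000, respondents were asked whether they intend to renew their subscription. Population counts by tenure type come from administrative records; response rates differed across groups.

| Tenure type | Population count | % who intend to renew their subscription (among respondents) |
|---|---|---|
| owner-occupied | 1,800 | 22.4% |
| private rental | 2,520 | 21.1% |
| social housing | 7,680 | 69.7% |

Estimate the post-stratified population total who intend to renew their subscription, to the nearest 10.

6,290

Each cell contributes its population count × the respondent rate:
  owner-occupied: 1,800 × 22.4% = 403.2
  private rental: 2,520 × 21.1% = 531.72
  social housing: 7,680 × 69.7% = 5352.96
Estimated total = 6287.88 → 6,290.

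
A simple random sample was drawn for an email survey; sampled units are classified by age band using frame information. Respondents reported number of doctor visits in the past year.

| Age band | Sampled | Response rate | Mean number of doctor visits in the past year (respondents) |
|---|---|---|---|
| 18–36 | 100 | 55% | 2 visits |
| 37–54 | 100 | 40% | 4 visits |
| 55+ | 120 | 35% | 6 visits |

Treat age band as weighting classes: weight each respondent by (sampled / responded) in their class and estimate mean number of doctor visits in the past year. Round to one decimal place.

4.1

Each respondent's weight = sampled/responded in their class; summing within a class gives n_sampled, so:
  18–36: 100 × 2 = 200
  37–54: 100 × 4 = 400
  55+: 120 × 6 = 720
Adjusted estimate = 1320 / 320 = 4.125 → 4.1.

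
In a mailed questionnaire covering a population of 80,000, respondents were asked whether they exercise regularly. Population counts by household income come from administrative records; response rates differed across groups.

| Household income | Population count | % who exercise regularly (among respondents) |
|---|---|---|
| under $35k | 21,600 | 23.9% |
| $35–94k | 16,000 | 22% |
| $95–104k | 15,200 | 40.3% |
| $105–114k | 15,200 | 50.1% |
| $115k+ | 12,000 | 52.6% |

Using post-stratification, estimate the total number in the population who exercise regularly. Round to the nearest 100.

28,700

Estimated count per cell = population count × respondent percentage:
  under $35k: 21,600 × 23.9% = 5162.4
  $35–94k: 16,000 × 22% = 3520
  $95–104k: 15,200 × 40.3% = 6125.6
  $105–114k: 15,200 × 50.1% = 7615.2
  $115k+: 12,000 × 52.6% = 6312
Estimated total = 28735.2 → 28,700.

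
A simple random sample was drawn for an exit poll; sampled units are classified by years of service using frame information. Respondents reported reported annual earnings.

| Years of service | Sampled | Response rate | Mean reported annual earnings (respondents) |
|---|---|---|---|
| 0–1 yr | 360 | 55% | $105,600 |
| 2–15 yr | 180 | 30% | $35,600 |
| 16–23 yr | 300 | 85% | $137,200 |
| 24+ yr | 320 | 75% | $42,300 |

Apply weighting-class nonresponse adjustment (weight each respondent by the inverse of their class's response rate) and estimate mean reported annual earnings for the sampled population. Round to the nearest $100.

$85,400

With weight = n_sampled/n_responded per class, the weighted class total is n_sampled:
  0–1 yr: 360 × 105,600 = 38,016,000
  2–15 yr: 180 × 35,600 = 6,408,000
  16–23 yr: 300 × 137,200 = 41,160,000
  24+ yr: 320 × 42,300 = 13,536,000
Adjusted estimate = 99,120,000 / 1,160 = 85448.3 → $85,400.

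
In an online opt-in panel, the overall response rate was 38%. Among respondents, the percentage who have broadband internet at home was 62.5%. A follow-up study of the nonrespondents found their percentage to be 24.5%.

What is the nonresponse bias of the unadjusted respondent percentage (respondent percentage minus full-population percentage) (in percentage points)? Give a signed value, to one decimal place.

+23.6 percentage points

Nonresponse fraction = 1 − 0.38 = 0.62.
Bias = (nonresponse fraction) × (respondent percentage − nonrespondent percentage)
     = 0.62 × (62.5 − 24.5) = 0.62 × 38 = 23.56.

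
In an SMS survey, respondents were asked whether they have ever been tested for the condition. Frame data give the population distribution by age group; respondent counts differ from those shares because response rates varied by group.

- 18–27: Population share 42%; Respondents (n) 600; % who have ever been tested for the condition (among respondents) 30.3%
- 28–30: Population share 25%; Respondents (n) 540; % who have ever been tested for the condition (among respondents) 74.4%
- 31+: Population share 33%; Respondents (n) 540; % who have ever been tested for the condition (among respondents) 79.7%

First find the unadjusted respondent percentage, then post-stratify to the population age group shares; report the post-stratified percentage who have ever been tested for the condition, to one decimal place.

Unadjusted (pooled respondent) estimate weights by respondent counts:
  (600/1680)×30.3 + (540/1680)×74.4 + (540/1680)×79.7 = 60.3536%
Post-stratified estimate weights by population shares:
  0.42×30.3 + 0.25×74.4 + 0.33×79.7 = 57.627%

57.6%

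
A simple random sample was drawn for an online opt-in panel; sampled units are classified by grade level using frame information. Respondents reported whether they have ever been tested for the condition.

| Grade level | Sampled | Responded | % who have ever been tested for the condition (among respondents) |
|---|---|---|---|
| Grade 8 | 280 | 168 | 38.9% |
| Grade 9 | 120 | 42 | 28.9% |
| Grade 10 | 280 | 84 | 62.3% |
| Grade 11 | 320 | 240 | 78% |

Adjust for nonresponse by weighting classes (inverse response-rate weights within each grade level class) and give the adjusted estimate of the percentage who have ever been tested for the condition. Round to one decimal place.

Response rates by class: Grade 8 168/280 = 60%, Grade 9 42/120 = 35%, Grade 10 84/280 = 30%, Grade 11 240/320 = 75%.
Inverse-response-rate weighting restores each class to its sampled count, so class totals weight by n_sampled:
  Grade 8: 280 × 38.9 = 10,892
  Grade 9: 120 × 28.9 = 3468
  Grade 10: 280 × 62.3 = 17,444
  Grade 11: 320 × 78 = 24,960
Adjusted estimate = 56,764 / 1,000 = 56.764 → 56.8%.

56.8%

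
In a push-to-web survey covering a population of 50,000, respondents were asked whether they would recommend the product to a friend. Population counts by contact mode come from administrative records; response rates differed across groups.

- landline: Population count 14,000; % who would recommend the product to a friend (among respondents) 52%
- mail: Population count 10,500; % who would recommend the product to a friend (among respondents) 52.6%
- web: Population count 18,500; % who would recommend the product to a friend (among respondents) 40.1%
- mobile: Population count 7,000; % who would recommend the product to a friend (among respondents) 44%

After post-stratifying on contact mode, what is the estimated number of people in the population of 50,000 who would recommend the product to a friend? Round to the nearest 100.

Apply each group's respondent rate to its population count:
  landline: 14,000 × 52% = 7280
  mail: 10,500 × 52.6% = 5523
  web: 18,500 × 40.1% = 7418.5
  mobile: 7,000 × 44% = 3080
Estimated total = 23301.5 → 23,300.

23,300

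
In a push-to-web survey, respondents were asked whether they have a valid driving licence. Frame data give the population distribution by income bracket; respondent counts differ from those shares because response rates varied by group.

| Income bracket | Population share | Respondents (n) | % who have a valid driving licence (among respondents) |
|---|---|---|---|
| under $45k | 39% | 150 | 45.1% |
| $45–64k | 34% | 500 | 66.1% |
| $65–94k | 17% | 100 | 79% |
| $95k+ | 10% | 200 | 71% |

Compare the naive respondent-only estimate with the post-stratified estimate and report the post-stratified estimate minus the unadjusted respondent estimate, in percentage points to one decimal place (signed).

-4.6 percentage points

Unadjusted (pooled respondent) estimate weights by respondent counts:
  (150/950)×45.1 + (500/950)×66.1 + (100/950)×79 + (200/950)×71 = 65.1737%
Reweighting by population income bracket shares:
  0.39×45.1 + 0.34×66.1 + 0.17×79 + 0.1×71 = 60.593%
Difference = 60.593 − 65.1737 = -4.5807 pp.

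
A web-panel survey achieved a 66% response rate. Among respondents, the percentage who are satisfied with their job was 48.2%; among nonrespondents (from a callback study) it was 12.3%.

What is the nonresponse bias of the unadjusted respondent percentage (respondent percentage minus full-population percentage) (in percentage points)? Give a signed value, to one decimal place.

Nonresponse fraction = 1 − 0.66 = 0.34.
Bias = (nonresponse fraction) × (respondent percentage − nonrespondent percentage)
     = 0.34 × (48.2 − 12.3) = 0.34 × 35.9 = 12.206.

+12.2 percentage points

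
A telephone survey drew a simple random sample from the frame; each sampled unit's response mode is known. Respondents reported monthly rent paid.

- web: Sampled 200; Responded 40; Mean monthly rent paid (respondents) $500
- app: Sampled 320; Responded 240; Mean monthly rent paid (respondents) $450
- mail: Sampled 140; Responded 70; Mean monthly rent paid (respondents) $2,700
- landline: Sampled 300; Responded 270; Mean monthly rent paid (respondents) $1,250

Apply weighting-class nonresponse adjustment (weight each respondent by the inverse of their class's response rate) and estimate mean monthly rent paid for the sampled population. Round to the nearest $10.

Response rates by class: web 40/200 = 20%, app 240/320 = 75%, mail 70/140 = 50%, landline 270/300 = 90%.
Inverse-response-rate weighting restores each class to its sampled count, so class totals weight by n_sampled:
  web: 200 × 500 = 100,000
  app: 320 × 450 = 144,000
  mail: 140 × 2700 = 378,000
  landline: 300 × 1250 = 375,000
Adjusted estimate = 997,000 / 960 = 1038.54 → $1,040.

$1,040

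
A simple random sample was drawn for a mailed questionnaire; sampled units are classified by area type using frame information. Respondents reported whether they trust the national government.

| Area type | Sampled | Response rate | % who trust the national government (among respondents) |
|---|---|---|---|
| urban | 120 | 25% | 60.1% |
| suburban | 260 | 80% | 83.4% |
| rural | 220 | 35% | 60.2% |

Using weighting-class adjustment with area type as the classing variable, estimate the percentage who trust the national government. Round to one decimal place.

Inverse-response-rate weighting restores each class to its sampled count, so class totals weight by n_sampled:
  urban: 120 × 60.1 = 7212
  suburban: 260 × 83.4 = 21,684
  rural: 220 × 60.2 = 13,244
Adjusted estimate = 42,140 / 600 = 70.2333 → 70.2%.

70.2%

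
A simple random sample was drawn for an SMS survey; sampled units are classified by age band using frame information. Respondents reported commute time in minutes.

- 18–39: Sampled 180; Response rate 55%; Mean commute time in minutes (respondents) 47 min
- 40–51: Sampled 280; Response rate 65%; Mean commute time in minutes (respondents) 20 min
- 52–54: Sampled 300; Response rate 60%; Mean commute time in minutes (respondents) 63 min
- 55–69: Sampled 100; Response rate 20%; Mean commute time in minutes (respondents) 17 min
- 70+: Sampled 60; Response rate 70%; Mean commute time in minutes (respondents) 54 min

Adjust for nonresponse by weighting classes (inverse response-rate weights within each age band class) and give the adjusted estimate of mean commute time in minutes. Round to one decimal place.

41.2

Weighting each respondent by the inverse class response rate inflates each class back to its sampled size, so the class weight is n_sampled:
  18–39: 180 × 47 = 8460
  40–51: 280 × 20 = 5600
  52–54: 300 × 63 = 18,900
  55–69: 100 × 17 = 1700
  70+: 60 × 54 = 3240
Adjusted estimate = 37,900 / 920 = 41.1957 → 41.2.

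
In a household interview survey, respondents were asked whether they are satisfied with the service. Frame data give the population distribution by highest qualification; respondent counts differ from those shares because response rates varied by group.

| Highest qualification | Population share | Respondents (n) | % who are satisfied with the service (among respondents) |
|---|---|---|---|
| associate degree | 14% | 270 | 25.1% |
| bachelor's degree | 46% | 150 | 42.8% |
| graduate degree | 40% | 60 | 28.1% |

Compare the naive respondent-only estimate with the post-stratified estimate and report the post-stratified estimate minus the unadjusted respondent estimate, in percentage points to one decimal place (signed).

+3.4 percentage points

Naive respondent-only estimate (weights = respondent counts):
  (270/480)×25.1 + (150/480)×42.8 + (60/480)×28.1 = 31.0063%
Post-stratified estimate weights by population shares:
  0.14×25.1 + 0.46×42.8 + 0.4×28.1 = 34.442%
Difference = 34.442 − 31.0063 = 3.4357 pp.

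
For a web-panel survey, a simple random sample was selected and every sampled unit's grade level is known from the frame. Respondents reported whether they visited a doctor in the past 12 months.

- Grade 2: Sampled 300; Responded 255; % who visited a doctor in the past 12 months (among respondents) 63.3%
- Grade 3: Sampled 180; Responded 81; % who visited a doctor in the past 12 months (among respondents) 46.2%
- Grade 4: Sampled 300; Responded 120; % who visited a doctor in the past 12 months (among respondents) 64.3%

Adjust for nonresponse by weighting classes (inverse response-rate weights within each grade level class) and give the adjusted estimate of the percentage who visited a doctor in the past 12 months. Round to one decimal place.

Class response rates: Grade 2 255/300 = 85%, Grade 3 81/180 = 45%, Grade 4 120/300 = 40%.
With weight = n_sampled/n_responded per class, the weighted class total is n_sampled:
  Grade 2: 300 × 63.3 = 18,990
  Grade 3: 180 × 46.2 = 8316
  Grade 4: 300 × 64.3 = 19,290
Adjusted estimate = 46,596 / 780 = 59.7385 → 59.7%.

59.7%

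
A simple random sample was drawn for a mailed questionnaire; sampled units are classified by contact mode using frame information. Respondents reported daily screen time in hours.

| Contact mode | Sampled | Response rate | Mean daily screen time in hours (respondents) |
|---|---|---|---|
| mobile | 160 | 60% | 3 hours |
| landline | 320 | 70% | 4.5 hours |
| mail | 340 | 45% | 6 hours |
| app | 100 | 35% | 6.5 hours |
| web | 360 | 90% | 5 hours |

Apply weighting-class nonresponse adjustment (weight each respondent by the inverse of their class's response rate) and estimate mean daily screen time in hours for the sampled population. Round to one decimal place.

Each respondent's weight = sampled/responded in their class; summing within a class gives n_sampled, so:
  mobile: 160 × 3 = 480
  landline: 320 × 4.5 = 1440
  mail: 340 × 6 = 2040
  app: 100 × 6.5 = 650
  web: 360 × 5 = 1800
Adjusted estimate = 6410 / 1,280 = 5.00781 → 5.0.

5.0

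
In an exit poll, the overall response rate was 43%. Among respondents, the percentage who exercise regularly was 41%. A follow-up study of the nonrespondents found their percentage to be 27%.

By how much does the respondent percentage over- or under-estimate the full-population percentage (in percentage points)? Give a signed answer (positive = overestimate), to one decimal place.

+8.0 percentage points

Nonresponse fraction = 1 − 0.43 = 0.57.
Bias = (nonresponse fraction) × (respondent percentage − nonrespondent percentage)
     = 0.57 × (41 − 27) = 0.57 × 14 = 7.98.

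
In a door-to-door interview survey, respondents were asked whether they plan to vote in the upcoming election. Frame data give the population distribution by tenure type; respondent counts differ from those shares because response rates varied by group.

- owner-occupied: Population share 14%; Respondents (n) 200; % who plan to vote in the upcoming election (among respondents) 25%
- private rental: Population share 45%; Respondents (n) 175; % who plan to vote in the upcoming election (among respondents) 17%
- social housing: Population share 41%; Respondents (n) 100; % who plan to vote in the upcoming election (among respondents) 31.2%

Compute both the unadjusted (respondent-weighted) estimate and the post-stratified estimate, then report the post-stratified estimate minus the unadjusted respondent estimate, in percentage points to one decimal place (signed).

Unadjusted (pooled respondent) estimate weights by respondent counts:
  (200/475)×25 + (175/475)×17 + (100/475)×31.2 = 23.3579%
Reweighting by population tenure type shares:
  0.14×25 + 0.45×17 + 0.41×31.2 = 23.942%
Difference = 23.942 − 23.3579 = 0.5841 pp.

+0.6 percentage points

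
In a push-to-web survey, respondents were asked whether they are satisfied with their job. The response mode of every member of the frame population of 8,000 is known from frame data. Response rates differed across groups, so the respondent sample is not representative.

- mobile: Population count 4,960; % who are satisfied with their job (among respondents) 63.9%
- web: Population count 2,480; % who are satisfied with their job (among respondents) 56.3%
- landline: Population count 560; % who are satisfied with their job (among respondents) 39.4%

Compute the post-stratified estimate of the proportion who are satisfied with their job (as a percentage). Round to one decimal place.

Weight each group's respondent value by its population share:
  mobile: (4,960/8,000) × 63.9 = 39.618
  web: (2,480/8,000) × 56.3 = 17.453
  landline: (560/8,000) × 39.4 = 2.758
Post-stratified estimate = 59.829 → 59.8%.

59.8%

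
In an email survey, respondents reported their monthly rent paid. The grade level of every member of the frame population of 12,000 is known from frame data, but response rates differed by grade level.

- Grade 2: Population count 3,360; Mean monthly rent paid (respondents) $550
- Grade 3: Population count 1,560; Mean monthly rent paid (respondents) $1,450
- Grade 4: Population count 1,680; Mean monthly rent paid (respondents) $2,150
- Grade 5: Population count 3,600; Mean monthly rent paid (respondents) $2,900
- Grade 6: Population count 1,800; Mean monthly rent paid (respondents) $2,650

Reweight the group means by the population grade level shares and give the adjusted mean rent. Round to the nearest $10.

$1,910

Weight each group's respondent value by its population share:
  Grade 2: (3,360/12,000) × 550 = 154
  Grade 3: (1,560/12,000) × 1450 = 188.5
  Grade 4: (1,680/12,000) × 2150 = 301
  Grade 5: (3,600/12,000) × 2900 = 870
  Grade 6: (1,800/12,000) × 2650 = 397.5
Post-stratified estimate = 1911 → $1,910.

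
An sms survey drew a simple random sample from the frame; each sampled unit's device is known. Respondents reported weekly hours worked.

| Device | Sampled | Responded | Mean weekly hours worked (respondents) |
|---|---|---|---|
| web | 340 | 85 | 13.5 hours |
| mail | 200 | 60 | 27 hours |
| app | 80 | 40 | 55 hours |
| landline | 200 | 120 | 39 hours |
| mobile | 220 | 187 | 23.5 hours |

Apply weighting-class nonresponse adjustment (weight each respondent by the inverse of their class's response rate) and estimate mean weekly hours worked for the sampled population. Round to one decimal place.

26.3

Response rates by class: web 85/340 = 25%, mail 60/200 = 30%, app 40/80 = 50%, landline 120/200 = 60%, mobile 187/220 = 85%.
Each respondent's weight = sampled/responded in their class; summing within a class gives n_sampled, so:
  web: 340 × 13.5 = 4590
  mail: 200 × 27 = 5400
  app: 80 × 55 = 4400
  landline: 200 × 39 = 7800
  mobile: 220 × 23.5 = 5170
Adjusted estimate = 27,360 / 1,040 = 26.3077 → 26.3.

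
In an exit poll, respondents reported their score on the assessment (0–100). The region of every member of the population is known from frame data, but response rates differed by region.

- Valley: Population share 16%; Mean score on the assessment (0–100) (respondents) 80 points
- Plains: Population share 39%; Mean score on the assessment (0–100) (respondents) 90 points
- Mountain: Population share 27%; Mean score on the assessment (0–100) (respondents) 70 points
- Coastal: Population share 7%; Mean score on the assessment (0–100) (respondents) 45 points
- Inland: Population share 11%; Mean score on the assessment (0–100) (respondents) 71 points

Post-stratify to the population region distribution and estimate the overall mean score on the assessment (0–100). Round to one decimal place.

Post-stratification weights by population share, not respondent share:
  Valley: 0.16 × 80 = 12.8
  Plains: 0.39 × 90 = 35.1
  Mountain: 0.27 × 70 = 18.9
  Coastal: 0.07 × 45 = 3.15
  Inland: 0.11 × 71 = 7.81
Post-stratified estimate = 77.76 → 77.8.

77.8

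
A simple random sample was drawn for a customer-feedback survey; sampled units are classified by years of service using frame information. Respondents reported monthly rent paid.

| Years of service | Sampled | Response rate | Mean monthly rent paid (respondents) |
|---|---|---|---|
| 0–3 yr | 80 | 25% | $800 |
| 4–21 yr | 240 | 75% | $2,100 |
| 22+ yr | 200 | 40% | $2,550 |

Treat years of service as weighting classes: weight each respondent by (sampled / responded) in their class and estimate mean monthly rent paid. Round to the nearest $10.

$2,070

Inverse-response-rate weighting restores each class to its sampled count, so class totals weight by n_sampled:
  0–3 yr: 80 × 800 = 64,000
  4–21 yr: 240 × 2100 = 504,000
  22+ yr: 200 × 2550 = 510,000
Adjusted estimate = 1,078,000 / 520 = 2073.08 → $2,070.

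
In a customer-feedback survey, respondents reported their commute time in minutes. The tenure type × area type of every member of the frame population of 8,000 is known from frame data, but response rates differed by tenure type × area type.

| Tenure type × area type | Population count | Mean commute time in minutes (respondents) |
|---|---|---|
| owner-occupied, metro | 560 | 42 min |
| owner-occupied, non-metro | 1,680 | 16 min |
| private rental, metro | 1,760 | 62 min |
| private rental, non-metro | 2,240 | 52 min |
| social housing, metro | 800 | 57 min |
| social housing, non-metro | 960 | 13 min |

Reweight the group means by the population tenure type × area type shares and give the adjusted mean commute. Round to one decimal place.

Reweight to the known tenure type × area type distribution:
  owner-occupied, metro: (560/8,000) × 42 = 2.94
  owner-occupied, non-metro: (1,680/8,000) × 16 = 3.36
  private rental, metro: (1,760/8,000) × 62 = 13.64
  private rental, non-metro: (2,240/8,000) × 52 = 14.56
  social housing, metro: (800/8,000) × 57 = 5.7
  social housing, non-metro: (960/8,000) × 13 = 1.56
Post-stratified estimate = 41.76 → 41.8.

41.8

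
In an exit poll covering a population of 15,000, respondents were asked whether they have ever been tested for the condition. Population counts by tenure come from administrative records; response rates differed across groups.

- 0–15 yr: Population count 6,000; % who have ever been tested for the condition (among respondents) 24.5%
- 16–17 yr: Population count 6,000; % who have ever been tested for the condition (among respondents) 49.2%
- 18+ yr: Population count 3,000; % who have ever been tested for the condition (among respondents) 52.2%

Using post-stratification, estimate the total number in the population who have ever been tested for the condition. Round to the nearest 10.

Estimated count per cell = population count × respondent percentage:
  0–15 yr: 6,000 × 24.5% = 1470
  16–17 yr: 6,000 × 49.2% = 2952
  18+ yr: 3,000 × 52.2% = 1566
Estimated total = 5988 → 5,990.

5,990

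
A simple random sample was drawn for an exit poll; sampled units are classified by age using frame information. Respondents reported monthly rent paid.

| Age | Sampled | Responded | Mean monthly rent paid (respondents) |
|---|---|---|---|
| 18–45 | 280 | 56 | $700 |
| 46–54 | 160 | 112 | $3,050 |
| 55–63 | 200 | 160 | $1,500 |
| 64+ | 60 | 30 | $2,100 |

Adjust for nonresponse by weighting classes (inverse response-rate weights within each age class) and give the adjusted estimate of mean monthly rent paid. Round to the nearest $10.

$1,590

Class response rates: 18–45 56/280 = 20%, 46–54 112/160 = 70%, 55–63 160/200 = 80%, 64+ 30/60 = 50%.
Weighting each respondent by the inverse class response rate inflates each class back to its sampled size, so the class weight is n_sampled:
  18–45: 280 × 700 = 196,000
  46–54: 160 × 3050 = 488,000
  55–63: 200 × 1500 = 300,000
  64+: 60 × 2100 = 126,000
Adjusted estimate = 1,110,000 / 700 = 1585.71 → $1,590.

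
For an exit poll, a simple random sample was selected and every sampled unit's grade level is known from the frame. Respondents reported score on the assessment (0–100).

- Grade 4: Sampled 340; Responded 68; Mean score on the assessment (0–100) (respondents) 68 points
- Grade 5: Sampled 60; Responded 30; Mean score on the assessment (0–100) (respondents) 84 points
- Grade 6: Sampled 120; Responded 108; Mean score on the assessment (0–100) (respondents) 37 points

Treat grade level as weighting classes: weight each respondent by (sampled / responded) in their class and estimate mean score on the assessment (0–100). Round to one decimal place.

62.7

Class response rates: Grade 4 68/340 = 20%, Grade 5 30/60 = 50%, Grade 6 108/120 = 90%.
Each respondent's weight = sampled/responded in their class; summing within a class gives n_sampled, so:
  Grade 4: 340 × 68 = 23,120
  Grade 5: 60 × 84 = 5040
  Grade 6: 120 × 37 = 4440
Adjusted estimate = 32,600 / 520 = 62.6923 → 62.7.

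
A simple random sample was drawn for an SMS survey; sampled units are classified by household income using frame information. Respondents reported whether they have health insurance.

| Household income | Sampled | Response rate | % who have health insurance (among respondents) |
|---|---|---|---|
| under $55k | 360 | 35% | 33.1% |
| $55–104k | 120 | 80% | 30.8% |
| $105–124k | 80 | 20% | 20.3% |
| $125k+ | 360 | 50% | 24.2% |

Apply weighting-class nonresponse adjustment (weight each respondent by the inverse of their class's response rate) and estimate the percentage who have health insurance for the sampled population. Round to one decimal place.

Inverse-response-rate weighting restores each class to its sampled count, so class totals weight by n_sampled:
  under $55k: 360 × 33.1 = 11,916
  $55–104k: 120 × 30.8 = 3696
  $105–124k: 80 × 20.3 = 1624
  $125k+: 360 × 24.2 = 8712
Adjusted estimate = 25,948 / 920 = 28.2043 → 28.2%.

28.2%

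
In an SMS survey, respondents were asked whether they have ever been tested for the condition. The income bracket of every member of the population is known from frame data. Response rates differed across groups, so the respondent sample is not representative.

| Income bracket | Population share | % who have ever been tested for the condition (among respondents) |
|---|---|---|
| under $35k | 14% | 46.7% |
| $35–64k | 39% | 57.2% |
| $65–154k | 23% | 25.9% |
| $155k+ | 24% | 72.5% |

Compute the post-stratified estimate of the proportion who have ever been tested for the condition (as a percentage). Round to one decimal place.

Weight each group's respondent value by its population share:
  under $35k: 0.14 × 46.7 = 6.538
  $35–64k: 0.39 × 57.2 = 22.308
  $65–154k: 0.23 × 25.9 = 5.957
  $155k+: 0.24 × 72.5 = 17.4
Post-stratified estimate = 52.203 → 52.2%.

52.2%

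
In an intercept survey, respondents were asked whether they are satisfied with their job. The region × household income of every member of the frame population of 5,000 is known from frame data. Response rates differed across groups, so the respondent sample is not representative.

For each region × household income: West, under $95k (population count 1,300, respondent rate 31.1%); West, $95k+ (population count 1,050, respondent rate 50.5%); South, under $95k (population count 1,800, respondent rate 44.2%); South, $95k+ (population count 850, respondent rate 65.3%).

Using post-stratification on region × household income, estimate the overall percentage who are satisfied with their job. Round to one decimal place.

Each cell contributes population-share × respondent value:
  West, under $95k: (1,300/5,000) × 31.1 = 8.086
  West, $95k+: (1,050/5,000) × 50.5 = 10.605
  South, under $95k: (1,800/5,000) × 44.2 = 15.912
  South, $95k+: (850/5,000) × 65.3 = 11.101
Post-stratified estimate = 45.704 → 45.7%.

45.7%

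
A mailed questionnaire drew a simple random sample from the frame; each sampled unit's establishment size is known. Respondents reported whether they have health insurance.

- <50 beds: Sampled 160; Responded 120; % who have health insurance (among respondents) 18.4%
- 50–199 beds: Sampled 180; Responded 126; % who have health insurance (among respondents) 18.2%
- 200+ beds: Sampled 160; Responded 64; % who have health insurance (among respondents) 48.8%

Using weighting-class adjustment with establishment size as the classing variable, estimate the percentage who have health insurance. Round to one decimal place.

Response rates by class: <50 beds 120/160 = 75%, 50–199 beds 126/180 = 70%, 200+ beds 64/160 = 40%.
Weighting each respondent by the inverse class response rate inflates each class back to its sampled size, so the class weight is n_sampled:
  <50 beds: 160 × 18.4 = 2944
  50–199 beds: 180 × 18.2 = 3276
  200+ beds: 160 × 48.8 = 7808
Adjusted estimate = 14,028 / 500 = 28.056 → 28.1%.

28.1%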